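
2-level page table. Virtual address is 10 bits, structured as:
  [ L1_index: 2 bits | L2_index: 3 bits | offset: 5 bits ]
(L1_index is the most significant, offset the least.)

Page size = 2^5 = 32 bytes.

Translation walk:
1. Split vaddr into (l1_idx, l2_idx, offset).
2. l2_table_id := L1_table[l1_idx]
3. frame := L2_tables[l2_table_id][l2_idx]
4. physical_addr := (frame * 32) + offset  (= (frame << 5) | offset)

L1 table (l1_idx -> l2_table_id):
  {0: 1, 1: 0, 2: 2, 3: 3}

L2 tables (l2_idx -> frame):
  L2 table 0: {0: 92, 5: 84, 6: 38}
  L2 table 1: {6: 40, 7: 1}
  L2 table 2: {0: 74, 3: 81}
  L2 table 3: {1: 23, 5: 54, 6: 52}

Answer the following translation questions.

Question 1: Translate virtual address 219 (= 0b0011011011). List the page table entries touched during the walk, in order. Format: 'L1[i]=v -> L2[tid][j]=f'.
Answer: L1[0]=1 -> L2[1][6]=40

Derivation:
vaddr = 219 = 0b0011011011
Split: l1_idx=0, l2_idx=6, offset=27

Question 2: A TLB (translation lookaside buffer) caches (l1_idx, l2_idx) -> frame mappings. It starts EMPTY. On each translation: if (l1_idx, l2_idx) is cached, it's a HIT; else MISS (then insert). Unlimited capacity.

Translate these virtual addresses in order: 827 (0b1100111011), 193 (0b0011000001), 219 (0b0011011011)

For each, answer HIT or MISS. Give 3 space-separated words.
Answer: MISS MISS HIT

Derivation:
vaddr=827: (3,1) not in TLB -> MISS, insert
vaddr=193: (0,6) not in TLB -> MISS, insert
vaddr=219: (0,6) in TLB -> HIT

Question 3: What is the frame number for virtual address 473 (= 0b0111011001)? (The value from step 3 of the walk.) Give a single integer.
vaddr = 473: l1_idx=1, l2_idx=6
L1[1] = 0; L2[0][6] = 38

Answer: 38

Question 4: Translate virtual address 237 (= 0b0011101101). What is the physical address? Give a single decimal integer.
Answer: 45

Derivation:
vaddr = 237 = 0b0011101101
Split: l1_idx=0, l2_idx=7, offset=13
L1[0] = 1
L2[1][7] = 1
paddr = 1 * 32 + 13 = 45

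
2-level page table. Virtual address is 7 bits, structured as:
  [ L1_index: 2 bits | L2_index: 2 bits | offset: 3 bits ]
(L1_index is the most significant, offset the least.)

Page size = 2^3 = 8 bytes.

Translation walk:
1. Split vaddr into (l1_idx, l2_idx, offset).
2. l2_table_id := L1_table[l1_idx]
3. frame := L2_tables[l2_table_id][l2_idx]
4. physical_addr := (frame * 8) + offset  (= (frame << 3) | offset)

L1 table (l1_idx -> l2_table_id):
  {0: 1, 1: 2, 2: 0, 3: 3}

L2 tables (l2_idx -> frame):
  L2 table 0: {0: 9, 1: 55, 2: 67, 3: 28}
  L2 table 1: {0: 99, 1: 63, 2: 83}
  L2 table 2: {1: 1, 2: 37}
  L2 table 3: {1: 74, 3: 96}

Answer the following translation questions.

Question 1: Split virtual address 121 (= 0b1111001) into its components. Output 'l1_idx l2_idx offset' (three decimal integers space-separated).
Answer: 3 3 1

Derivation:
vaddr = 121 = 0b1111001
  top 2 bits -> l1_idx = 3
  next 2 bits -> l2_idx = 3
  bottom 3 bits -> offset = 1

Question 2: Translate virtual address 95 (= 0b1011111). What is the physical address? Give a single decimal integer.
Answer: 231

Derivation:
vaddr = 95 = 0b1011111
Split: l1_idx=2, l2_idx=3, offset=7
L1[2] = 0
L2[0][3] = 28
paddr = 28 * 8 + 7 = 231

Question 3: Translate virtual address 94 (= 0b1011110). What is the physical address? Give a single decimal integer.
Answer: 230

Derivation:
vaddr = 94 = 0b1011110
Split: l1_idx=2, l2_idx=3, offset=6
L1[2] = 0
L2[0][3] = 28
paddr = 28 * 8 + 6 = 230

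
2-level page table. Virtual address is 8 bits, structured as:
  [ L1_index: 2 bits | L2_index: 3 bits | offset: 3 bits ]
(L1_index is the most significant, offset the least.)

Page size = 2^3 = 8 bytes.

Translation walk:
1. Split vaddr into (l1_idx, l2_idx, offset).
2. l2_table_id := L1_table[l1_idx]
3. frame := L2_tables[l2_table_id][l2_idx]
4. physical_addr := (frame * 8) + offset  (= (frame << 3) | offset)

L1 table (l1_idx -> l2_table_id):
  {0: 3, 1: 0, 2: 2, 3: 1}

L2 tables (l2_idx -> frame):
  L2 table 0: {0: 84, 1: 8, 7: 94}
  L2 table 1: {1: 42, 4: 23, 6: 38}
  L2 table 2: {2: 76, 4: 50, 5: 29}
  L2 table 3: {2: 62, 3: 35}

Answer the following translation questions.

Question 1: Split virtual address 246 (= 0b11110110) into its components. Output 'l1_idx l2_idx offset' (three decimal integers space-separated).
Answer: 3 6 6

Derivation:
vaddr = 246 = 0b11110110
  top 2 bits -> l1_idx = 3
  next 3 bits -> l2_idx = 6
  bottom 3 bits -> offset = 6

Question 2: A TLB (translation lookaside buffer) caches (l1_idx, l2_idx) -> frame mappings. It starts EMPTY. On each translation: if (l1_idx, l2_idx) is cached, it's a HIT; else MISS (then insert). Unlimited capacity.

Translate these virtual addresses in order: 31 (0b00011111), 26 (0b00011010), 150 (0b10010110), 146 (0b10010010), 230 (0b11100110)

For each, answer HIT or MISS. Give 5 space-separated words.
vaddr=31: (0,3) not in TLB -> MISS, insert
vaddr=26: (0,3) in TLB -> HIT
vaddr=150: (2,2) not in TLB -> MISS, insert
vaddr=146: (2,2) in TLB -> HIT
vaddr=230: (3,4) not in TLB -> MISS, insert

Answer: MISS HIT MISS HIT MISS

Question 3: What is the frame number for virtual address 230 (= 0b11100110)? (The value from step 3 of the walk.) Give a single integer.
vaddr = 230: l1_idx=3, l2_idx=4
L1[3] = 1; L2[1][4] = 23

Answer: 23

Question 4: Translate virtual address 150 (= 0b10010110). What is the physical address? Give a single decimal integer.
vaddr = 150 = 0b10010110
Split: l1_idx=2, l2_idx=2, offset=6
L1[2] = 2
L2[2][2] = 76
paddr = 76 * 8 + 6 = 614

Answer: 614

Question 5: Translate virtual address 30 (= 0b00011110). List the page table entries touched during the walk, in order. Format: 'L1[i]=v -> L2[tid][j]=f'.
vaddr = 30 = 0b00011110
Split: l1_idx=0, l2_idx=3, offset=6

Answer: L1[0]=3 -> L2[3][3]=35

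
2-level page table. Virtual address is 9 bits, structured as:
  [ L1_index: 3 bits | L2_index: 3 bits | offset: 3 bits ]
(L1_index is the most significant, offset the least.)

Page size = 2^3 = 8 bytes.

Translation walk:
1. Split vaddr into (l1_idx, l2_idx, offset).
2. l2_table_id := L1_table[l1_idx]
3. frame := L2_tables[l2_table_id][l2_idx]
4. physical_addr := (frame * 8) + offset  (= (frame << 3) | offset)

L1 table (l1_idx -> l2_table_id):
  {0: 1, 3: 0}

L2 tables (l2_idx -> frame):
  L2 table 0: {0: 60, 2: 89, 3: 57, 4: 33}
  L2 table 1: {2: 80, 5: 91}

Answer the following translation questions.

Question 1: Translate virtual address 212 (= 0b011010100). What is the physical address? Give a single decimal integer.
Answer: 716

Derivation:
vaddr = 212 = 0b011010100
Split: l1_idx=3, l2_idx=2, offset=4
L1[3] = 0
L2[0][2] = 89
paddr = 89 * 8 + 4 = 716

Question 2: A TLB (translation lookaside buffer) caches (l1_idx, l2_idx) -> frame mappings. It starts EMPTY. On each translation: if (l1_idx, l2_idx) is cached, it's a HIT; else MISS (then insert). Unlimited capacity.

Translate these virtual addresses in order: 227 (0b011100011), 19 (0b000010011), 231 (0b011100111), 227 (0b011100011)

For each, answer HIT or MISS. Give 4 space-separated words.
Answer: MISS MISS HIT HIT

Derivation:
vaddr=227: (3,4) not in TLB -> MISS, insert
vaddr=19: (0,2) not in TLB -> MISS, insert
vaddr=231: (3,4) in TLB -> HIT
vaddr=227: (3,4) in TLB -> HIT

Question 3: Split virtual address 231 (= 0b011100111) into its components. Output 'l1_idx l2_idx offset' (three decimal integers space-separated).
vaddr = 231 = 0b011100111
  top 3 bits -> l1_idx = 3
  next 3 bits -> l2_idx = 4
  bottom 3 bits -> offset = 7

Answer: 3 4 7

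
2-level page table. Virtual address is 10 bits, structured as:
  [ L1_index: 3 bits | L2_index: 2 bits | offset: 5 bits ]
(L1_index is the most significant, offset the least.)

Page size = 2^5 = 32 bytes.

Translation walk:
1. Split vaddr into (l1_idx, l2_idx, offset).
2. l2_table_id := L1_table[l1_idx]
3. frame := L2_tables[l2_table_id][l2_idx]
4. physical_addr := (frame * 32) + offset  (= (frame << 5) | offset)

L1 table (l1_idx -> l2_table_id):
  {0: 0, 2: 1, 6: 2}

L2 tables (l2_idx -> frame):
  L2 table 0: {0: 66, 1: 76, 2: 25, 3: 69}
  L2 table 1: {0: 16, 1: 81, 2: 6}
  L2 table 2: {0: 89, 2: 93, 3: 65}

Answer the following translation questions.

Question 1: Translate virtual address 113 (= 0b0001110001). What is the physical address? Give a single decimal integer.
vaddr = 113 = 0b0001110001
Split: l1_idx=0, l2_idx=3, offset=17
L1[0] = 0
L2[0][3] = 69
paddr = 69 * 32 + 17 = 2225

Answer: 2225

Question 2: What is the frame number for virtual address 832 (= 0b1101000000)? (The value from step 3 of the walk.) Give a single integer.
vaddr = 832: l1_idx=6, l2_idx=2
L1[6] = 2; L2[2][2] = 93

Answer: 93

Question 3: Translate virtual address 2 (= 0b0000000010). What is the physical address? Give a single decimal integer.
Answer: 2114

Derivation:
vaddr = 2 = 0b0000000010
Split: l1_idx=0, l2_idx=0, offset=2
L1[0] = 0
L2[0][0] = 66
paddr = 66 * 32 + 2 = 2114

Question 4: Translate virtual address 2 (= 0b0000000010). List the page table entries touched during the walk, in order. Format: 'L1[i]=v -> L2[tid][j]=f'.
vaddr = 2 = 0b0000000010
Split: l1_idx=0, l2_idx=0, offset=2

Answer: L1[0]=0 -> L2[0][0]=66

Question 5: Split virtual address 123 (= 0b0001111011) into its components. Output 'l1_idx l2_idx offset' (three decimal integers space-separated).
vaddr = 123 = 0b0001111011
  top 3 bits -> l1_idx = 0
  next 2 bits -> l2_idx = 3
  bottom 5 bits -> offset = 27

Answer: 0 3 27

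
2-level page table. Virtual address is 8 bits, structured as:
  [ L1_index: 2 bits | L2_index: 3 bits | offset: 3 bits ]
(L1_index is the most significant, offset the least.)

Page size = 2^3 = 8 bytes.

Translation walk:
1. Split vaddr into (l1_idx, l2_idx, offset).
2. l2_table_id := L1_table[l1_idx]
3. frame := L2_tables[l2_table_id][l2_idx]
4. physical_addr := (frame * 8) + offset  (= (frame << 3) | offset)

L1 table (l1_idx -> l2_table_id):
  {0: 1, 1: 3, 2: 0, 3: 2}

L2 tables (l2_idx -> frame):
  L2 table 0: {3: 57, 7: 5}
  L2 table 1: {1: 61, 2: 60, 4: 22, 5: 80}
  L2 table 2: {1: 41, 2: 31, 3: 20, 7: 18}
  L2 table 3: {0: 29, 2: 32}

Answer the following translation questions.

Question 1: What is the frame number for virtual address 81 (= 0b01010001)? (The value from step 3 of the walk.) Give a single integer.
vaddr = 81: l1_idx=1, l2_idx=2
L1[1] = 3; L2[3][2] = 32

Answer: 32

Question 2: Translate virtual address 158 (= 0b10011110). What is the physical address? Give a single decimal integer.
Answer: 462

Derivation:
vaddr = 158 = 0b10011110
Split: l1_idx=2, l2_idx=3, offset=6
L1[2] = 0
L2[0][3] = 57
paddr = 57 * 8 + 6 = 462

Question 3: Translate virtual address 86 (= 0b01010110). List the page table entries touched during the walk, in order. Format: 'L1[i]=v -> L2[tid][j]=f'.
Answer: L1[1]=3 -> L2[3][2]=32

Derivation:
vaddr = 86 = 0b01010110
Split: l1_idx=1, l2_idx=2, offset=6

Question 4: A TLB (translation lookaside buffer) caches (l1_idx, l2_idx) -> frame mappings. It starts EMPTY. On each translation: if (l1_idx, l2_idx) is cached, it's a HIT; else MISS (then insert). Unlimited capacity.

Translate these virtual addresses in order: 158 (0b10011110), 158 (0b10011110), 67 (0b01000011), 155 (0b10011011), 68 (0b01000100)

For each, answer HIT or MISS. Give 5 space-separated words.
vaddr=158: (2,3) not in TLB -> MISS, insert
vaddr=158: (2,3) in TLB -> HIT
vaddr=67: (1,0) not in TLB -> MISS, insert
vaddr=155: (2,3) in TLB -> HIT
vaddr=68: (1,0) in TLB -> HIT

Answer: MISS HIT MISS HIT HIT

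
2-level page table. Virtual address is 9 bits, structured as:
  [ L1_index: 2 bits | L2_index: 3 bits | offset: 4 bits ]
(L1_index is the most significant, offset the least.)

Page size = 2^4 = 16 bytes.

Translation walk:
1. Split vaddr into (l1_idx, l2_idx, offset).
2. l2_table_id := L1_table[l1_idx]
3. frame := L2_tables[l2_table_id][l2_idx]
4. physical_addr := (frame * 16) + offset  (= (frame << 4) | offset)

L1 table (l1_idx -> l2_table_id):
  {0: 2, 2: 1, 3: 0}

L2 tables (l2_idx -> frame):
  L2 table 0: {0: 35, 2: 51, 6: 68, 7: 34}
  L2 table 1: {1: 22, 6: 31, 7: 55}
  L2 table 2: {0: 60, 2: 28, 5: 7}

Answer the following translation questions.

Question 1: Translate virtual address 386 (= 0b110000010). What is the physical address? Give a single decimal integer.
Answer: 562

Derivation:
vaddr = 386 = 0b110000010
Split: l1_idx=3, l2_idx=0, offset=2
L1[3] = 0
L2[0][0] = 35
paddr = 35 * 16 + 2 = 562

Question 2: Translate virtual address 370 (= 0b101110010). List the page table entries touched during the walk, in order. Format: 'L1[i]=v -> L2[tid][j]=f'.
Answer: L1[2]=1 -> L2[1][7]=55

Derivation:
vaddr = 370 = 0b101110010
Split: l1_idx=2, l2_idx=7, offset=2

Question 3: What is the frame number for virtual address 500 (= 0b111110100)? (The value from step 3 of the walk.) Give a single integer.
vaddr = 500: l1_idx=3, l2_idx=7
L1[3] = 0; L2[0][7] = 34

Answer: 34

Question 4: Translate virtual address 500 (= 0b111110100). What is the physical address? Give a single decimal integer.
vaddr = 500 = 0b111110100
Split: l1_idx=3, l2_idx=7, offset=4
L1[3] = 0
L2[0][7] = 34
paddr = 34 * 16 + 4 = 548

Answer: 548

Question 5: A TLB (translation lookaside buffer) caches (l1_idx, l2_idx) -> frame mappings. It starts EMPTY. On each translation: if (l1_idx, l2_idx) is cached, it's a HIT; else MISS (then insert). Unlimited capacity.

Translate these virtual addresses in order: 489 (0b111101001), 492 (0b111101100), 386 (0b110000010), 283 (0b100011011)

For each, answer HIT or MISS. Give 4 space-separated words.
vaddr=489: (3,6) not in TLB -> MISS, insert
vaddr=492: (3,6) in TLB -> HIT
vaddr=386: (3,0) not in TLB -> MISS, insert
vaddr=283: (2,1) not in TLB -> MISS, insert

Answer: MISS HIT MISS MISS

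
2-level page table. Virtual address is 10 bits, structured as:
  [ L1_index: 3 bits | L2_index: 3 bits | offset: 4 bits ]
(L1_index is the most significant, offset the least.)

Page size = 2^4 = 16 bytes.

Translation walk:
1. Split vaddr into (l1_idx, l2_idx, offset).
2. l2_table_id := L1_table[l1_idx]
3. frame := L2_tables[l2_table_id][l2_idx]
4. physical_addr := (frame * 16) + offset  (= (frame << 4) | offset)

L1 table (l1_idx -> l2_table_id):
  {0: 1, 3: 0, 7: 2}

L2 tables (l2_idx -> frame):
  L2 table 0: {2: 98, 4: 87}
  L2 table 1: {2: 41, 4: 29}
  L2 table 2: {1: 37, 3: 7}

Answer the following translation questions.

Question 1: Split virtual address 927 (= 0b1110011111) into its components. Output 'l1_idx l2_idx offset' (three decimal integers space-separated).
vaddr = 927 = 0b1110011111
  top 3 bits -> l1_idx = 7
  next 3 bits -> l2_idx = 1
  bottom 4 bits -> offset = 15

Answer: 7 1 15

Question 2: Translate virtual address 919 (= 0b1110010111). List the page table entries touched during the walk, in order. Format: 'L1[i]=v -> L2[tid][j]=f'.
Answer: L1[7]=2 -> L2[2][1]=37

Derivation:
vaddr = 919 = 0b1110010111
Split: l1_idx=7, l2_idx=1, offset=7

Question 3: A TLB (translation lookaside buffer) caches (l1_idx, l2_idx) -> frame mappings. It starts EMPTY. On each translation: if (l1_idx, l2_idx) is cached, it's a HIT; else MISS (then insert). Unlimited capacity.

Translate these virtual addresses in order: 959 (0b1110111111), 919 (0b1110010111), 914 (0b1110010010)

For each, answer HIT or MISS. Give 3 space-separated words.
vaddr=959: (7,3) not in TLB -> MISS, insert
vaddr=919: (7,1) not in TLB -> MISS, insert
vaddr=914: (7,1) in TLB -> HIT

Answer: MISS MISS HIT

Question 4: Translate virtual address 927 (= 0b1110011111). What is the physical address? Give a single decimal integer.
vaddr = 927 = 0b1110011111
Split: l1_idx=7, l2_idx=1, offset=15
L1[7] = 2
L2[2][1] = 37
paddr = 37 * 16 + 15 = 607

Answer: 607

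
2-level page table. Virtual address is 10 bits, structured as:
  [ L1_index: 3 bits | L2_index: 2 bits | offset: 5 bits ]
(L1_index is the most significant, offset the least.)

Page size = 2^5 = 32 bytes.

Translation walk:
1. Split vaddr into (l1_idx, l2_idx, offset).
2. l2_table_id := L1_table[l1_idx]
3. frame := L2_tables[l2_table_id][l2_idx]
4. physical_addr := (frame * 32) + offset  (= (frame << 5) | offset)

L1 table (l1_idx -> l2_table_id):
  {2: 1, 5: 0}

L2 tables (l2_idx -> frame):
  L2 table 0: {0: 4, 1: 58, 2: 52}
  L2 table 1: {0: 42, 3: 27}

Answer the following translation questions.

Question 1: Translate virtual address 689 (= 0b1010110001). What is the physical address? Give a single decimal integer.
vaddr = 689 = 0b1010110001
Split: l1_idx=5, l2_idx=1, offset=17
L1[5] = 0
L2[0][1] = 58
paddr = 58 * 32 + 17 = 1873

Answer: 1873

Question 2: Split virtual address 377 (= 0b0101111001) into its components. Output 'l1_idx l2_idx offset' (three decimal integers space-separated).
Answer: 2 3 25

Derivation:
vaddr = 377 = 0b0101111001
  top 3 bits -> l1_idx = 2
  next 2 bits -> l2_idx = 3
  bottom 5 bits -> offset = 25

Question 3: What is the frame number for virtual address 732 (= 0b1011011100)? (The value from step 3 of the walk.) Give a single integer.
Answer: 52

Derivation:
vaddr = 732: l1_idx=5, l2_idx=2
L1[5] = 0; L2[0][2] = 52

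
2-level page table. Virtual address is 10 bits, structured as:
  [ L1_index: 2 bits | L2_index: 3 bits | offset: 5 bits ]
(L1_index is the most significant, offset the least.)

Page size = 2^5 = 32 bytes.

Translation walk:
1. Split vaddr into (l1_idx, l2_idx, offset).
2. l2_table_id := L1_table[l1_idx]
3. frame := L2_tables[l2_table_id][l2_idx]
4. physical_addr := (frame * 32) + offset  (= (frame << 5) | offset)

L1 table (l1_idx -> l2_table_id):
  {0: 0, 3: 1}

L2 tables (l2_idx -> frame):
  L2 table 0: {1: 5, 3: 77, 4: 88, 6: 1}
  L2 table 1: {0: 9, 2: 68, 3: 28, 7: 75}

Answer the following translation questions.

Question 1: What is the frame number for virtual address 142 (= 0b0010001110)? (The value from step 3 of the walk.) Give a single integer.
Answer: 88

Derivation:
vaddr = 142: l1_idx=0, l2_idx=4
L1[0] = 0; L2[0][4] = 88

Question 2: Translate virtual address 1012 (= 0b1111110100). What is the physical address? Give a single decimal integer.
vaddr = 1012 = 0b1111110100
Split: l1_idx=3, l2_idx=7, offset=20
L1[3] = 1
L2[1][7] = 75
paddr = 75 * 32 + 20 = 2420

Answer: 2420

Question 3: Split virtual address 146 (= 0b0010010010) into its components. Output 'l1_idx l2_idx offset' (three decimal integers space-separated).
Answer: 0 4 18

Derivation:
vaddr = 146 = 0b0010010010
  top 2 bits -> l1_idx = 0
  next 3 bits -> l2_idx = 4
  bottom 5 bits -> offset = 18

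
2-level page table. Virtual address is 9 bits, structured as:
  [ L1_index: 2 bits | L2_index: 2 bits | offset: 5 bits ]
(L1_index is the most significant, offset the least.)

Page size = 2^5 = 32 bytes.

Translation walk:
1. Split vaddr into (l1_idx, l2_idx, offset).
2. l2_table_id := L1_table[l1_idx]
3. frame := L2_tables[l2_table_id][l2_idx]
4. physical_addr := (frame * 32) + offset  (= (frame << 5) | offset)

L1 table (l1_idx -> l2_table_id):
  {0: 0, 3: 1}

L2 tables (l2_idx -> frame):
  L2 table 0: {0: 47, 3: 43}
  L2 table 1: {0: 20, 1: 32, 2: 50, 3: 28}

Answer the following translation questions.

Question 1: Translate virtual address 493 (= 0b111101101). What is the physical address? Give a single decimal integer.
Answer: 909

Derivation:
vaddr = 493 = 0b111101101
Split: l1_idx=3, l2_idx=3, offset=13
L1[3] = 1
L2[1][3] = 28
paddr = 28 * 32 + 13 = 909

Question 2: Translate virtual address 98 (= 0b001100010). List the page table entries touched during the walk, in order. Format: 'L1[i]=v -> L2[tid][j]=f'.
Answer: L1[0]=0 -> L2[0][3]=43

Derivation:
vaddr = 98 = 0b001100010
Split: l1_idx=0, l2_idx=3, offset=2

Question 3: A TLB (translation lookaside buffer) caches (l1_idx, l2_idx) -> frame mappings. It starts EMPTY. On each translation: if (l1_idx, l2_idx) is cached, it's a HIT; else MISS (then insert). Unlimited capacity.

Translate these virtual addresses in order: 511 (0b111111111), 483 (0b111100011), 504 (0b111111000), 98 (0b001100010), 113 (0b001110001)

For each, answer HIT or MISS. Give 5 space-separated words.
Answer: MISS HIT HIT MISS HIT

Derivation:
vaddr=511: (3,3) not in TLB -> MISS, insert
vaddr=483: (3,3) in TLB -> HIT
vaddr=504: (3,3) in TLB -> HIT
vaddr=98: (0,3) not in TLB -> MISS, insert
vaddr=113: (0,3) in TLB -> HIT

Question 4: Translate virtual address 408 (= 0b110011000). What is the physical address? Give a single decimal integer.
vaddr = 408 = 0b110011000
Split: l1_idx=3, l2_idx=0, offset=24
L1[3] = 1
L2[1][0] = 20
paddr = 20 * 32 + 24 = 664

Answer: 664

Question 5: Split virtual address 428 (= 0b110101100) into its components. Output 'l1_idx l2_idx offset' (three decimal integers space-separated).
vaddr = 428 = 0b110101100
  top 2 bits -> l1_idx = 3
  next 2 bits -> l2_idx = 1
  bottom 5 bits -> offset = 12

Answer: 3 1 12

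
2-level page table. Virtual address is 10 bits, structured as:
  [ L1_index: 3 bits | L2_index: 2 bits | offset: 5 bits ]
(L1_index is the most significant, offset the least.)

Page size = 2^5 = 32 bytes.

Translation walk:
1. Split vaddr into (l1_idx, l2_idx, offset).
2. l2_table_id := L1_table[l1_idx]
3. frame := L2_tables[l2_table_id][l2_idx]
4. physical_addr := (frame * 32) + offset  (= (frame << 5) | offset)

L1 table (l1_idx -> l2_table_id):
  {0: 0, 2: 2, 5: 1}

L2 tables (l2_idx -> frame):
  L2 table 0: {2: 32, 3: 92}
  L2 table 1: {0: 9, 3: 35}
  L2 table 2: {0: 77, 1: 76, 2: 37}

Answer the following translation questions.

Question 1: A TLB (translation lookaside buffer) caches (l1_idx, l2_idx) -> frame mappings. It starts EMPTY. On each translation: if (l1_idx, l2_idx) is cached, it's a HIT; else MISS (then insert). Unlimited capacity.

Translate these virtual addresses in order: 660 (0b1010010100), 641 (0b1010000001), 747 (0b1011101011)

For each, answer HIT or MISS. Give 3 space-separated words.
Answer: MISS HIT MISS

Derivation:
vaddr=660: (5,0) not in TLB -> MISS, insert
vaddr=641: (5,0) in TLB -> HIT
vaddr=747: (5,3) not in TLB -> MISS, insert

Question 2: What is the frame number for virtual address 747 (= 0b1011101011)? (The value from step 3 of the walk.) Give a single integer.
Answer: 35

Derivation:
vaddr = 747: l1_idx=5, l2_idx=3
L1[5] = 1; L2[1][3] = 35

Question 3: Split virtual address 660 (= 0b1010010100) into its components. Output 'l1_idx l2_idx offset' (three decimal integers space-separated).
vaddr = 660 = 0b1010010100
  top 3 bits -> l1_idx = 5
  next 2 bits -> l2_idx = 0
  bottom 5 bits -> offset = 20

Answer: 5 0 20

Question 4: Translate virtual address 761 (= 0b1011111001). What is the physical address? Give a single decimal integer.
vaddr = 761 = 0b1011111001
Split: l1_idx=5, l2_idx=3, offset=25
L1[5] = 1
L2[1][3] = 35
paddr = 35 * 32 + 25 = 1145

Answer: 1145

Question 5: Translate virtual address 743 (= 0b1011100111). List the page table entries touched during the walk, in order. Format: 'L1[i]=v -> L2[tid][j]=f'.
Answer: L1[5]=1 -> L2[1][3]=35

Derivation:
vaddr = 743 = 0b1011100111
Split: l1_idx=5, l2_idx=3, offset=7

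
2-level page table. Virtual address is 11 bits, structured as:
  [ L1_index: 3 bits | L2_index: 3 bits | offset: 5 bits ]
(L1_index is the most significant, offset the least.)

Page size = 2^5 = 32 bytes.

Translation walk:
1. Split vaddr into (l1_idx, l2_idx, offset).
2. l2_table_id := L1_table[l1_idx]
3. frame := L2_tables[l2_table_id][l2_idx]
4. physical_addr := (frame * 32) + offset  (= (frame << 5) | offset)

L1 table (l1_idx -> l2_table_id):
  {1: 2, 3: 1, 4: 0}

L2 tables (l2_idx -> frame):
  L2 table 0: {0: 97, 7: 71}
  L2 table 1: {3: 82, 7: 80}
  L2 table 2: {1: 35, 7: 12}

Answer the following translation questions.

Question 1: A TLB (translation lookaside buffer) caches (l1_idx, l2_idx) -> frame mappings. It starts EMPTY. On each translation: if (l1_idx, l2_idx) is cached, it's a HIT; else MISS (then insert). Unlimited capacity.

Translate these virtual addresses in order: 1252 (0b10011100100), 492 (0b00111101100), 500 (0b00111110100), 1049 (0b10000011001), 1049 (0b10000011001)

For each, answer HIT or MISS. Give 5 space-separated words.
Answer: MISS MISS HIT MISS HIT

Derivation:
vaddr=1252: (4,7) not in TLB -> MISS, insert
vaddr=492: (1,7) not in TLB -> MISS, insert
vaddr=500: (1,7) in TLB -> HIT
vaddr=1049: (4,0) not in TLB -> MISS, insert
vaddr=1049: (4,0) in TLB -> HIT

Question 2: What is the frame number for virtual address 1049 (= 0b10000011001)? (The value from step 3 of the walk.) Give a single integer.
Answer: 97

Derivation:
vaddr = 1049: l1_idx=4, l2_idx=0
L1[4] = 0; L2[0][0] = 97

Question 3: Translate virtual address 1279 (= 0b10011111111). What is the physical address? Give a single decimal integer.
vaddr = 1279 = 0b10011111111
Split: l1_idx=4, l2_idx=7, offset=31
L1[4] = 0
L2[0][7] = 71
paddr = 71 * 32 + 31 = 2303

Answer: 2303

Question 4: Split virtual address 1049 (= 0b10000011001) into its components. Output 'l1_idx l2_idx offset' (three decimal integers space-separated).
Answer: 4 0 25

Derivation:
vaddr = 1049 = 0b10000011001
  top 3 bits -> l1_idx = 4
  next 3 bits -> l2_idx = 0
  bottom 5 bits -> offset = 25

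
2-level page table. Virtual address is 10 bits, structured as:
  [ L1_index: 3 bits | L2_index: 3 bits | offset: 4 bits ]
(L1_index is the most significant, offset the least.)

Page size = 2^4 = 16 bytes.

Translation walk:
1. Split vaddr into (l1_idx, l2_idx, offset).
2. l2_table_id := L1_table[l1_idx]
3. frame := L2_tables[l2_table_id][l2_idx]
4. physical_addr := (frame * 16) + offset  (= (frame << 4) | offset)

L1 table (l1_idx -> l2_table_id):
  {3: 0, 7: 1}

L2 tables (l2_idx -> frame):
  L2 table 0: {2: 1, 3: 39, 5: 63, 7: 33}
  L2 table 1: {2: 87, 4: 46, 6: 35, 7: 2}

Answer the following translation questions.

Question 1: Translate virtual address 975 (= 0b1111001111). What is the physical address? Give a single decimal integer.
Answer: 751

Derivation:
vaddr = 975 = 0b1111001111
Split: l1_idx=7, l2_idx=4, offset=15
L1[7] = 1
L2[1][4] = 46
paddr = 46 * 16 + 15 = 751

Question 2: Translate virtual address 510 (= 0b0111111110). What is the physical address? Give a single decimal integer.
vaddr = 510 = 0b0111111110
Split: l1_idx=3, l2_idx=7, offset=14
L1[3] = 0
L2[0][7] = 33
paddr = 33 * 16 + 14 = 542

Answer: 542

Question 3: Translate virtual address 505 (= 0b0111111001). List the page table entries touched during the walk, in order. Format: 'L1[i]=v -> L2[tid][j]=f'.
vaddr = 505 = 0b0111111001
Split: l1_idx=3, l2_idx=7, offset=9

Answer: L1[3]=0 -> L2[0][7]=33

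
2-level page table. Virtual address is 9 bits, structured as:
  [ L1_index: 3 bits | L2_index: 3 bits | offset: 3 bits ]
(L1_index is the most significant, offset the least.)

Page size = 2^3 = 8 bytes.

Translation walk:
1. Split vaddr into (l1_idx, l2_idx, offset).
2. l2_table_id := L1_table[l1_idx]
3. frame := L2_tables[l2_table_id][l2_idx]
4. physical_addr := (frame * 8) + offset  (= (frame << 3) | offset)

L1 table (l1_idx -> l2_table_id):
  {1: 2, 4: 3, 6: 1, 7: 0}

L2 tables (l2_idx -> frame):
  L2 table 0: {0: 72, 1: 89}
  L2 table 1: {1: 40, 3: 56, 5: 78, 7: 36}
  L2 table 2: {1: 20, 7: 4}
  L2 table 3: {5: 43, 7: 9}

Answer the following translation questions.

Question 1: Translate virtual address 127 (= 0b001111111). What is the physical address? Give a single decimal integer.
Answer: 39

Derivation:
vaddr = 127 = 0b001111111
Split: l1_idx=1, l2_idx=7, offset=7
L1[1] = 2
L2[2][7] = 4
paddr = 4 * 8 + 7 = 39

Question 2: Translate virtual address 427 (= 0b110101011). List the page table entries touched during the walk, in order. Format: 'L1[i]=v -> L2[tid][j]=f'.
Answer: L1[6]=1 -> L2[1][5]=78

Derivation:
vaddr = 427 = 0b110101011
Split: l1_idx=6, l2_idx=5, offset=3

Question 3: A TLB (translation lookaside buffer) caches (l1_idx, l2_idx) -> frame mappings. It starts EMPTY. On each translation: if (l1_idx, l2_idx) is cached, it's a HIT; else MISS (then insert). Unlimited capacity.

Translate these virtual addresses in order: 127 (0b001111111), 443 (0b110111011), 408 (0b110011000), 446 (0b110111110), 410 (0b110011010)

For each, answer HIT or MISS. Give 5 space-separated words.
vaddr=127: (1,7) not in TLB -> MISS, insert
vaddr=443: (6,7) not in TLB -> MISS, insert
vaddr=408: (6,3) not in TLB -> MISS, insert
vaddr=446: (6,7) in TLB -> HIT
vaddr=410: (6,3) in TLB -> HIT

Answer: MISS MISS MISS HIT HIT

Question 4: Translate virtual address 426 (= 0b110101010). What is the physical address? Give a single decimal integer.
vaddr = 426 = 0b110101010
Split: l1_idx=6, l2_idx=5, offset=2
L1[6] = 1
L2[1][5] = 78
paddr = 78 * 8 + 2 = 626

Answer: 626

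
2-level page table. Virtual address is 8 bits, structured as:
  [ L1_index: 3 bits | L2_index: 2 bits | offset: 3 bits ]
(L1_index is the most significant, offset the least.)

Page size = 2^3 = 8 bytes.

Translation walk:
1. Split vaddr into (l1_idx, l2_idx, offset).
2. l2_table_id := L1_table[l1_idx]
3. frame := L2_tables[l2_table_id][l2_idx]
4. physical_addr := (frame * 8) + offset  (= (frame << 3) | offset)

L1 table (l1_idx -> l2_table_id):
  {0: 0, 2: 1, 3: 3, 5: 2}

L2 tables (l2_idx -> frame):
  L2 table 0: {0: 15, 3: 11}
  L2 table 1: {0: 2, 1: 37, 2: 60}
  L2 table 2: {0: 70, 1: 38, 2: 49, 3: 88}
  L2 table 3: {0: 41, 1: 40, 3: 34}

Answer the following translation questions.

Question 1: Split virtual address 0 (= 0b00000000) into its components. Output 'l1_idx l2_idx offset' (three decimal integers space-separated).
vaddr = 0 = 0b00000000
  top 3 bits -> l1_idx = 0
  next 2 bits -> l2_idx = 0
  bottom 3 bits -> offset = 0

Answer: 0 0 0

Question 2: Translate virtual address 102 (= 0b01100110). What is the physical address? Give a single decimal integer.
vaddr = 102 = 0b01100110
Split: l1_idx=3, l2_idx=0, offset=6
L1[3] = 3
L2[3][0] = 41
paddr = 41 * 8 + 6 = 334

Answer: 334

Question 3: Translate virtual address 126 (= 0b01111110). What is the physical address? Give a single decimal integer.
vaddr = 126 = 0b01111110
Split: l1_idx=3, l2_idx=3, offset=6
L1[3] = 3
L2[3][3] = 34
paddr = 34 * 8 + 6 = 278

Answer: 278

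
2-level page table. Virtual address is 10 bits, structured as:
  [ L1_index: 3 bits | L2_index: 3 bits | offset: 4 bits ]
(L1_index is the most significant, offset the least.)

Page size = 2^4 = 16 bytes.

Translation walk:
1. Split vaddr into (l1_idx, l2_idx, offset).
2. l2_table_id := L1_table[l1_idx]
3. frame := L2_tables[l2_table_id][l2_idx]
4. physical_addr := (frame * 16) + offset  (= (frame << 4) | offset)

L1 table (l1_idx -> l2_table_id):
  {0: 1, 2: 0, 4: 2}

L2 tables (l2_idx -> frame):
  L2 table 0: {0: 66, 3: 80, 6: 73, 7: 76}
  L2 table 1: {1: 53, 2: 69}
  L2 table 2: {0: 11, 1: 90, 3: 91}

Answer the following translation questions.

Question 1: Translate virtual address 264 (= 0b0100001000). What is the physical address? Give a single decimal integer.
vaddr = 264 = 0b0100001000
Split: l1_idx=2, l2_idx=0, offset=8
L1[2] = 0
L2[0][0] = 66
paddr = 66 * 16 + 8 = 1064

Answer: 1064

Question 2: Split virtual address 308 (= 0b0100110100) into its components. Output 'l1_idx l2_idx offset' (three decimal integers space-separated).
Answer: 2 3 4

Derivation:
vaddr = 308 = 0b0100110100
  top 3 bits -> l1_idx = 2
  next 3 bits -> l2_idx = 3
  bottom 4 bits -> offset = 4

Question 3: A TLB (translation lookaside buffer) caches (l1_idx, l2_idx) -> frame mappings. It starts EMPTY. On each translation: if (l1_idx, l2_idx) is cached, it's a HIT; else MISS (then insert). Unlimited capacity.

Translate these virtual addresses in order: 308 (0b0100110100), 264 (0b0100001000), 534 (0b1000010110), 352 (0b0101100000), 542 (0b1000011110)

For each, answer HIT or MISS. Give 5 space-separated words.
vaddr=308: (2,3) not in TLB -> MISS, insert
vaddr=264: (2,0) not in TLB -> MISS, insert
vaddr=534: (4,1) not in TLB -> MISS, insert
vaddr=352: (2,6) not in TLB -> MISS, insert
vaddr=542: (4,1) in TLB -> HIT

Answer: MISS MISS MISS MISS HIT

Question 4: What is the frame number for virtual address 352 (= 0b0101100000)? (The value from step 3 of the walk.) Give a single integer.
vaddr = 352: l1_idx=2, l2_idx=6
L1[2] = 0; L2[0][6] = 73

Answer: 73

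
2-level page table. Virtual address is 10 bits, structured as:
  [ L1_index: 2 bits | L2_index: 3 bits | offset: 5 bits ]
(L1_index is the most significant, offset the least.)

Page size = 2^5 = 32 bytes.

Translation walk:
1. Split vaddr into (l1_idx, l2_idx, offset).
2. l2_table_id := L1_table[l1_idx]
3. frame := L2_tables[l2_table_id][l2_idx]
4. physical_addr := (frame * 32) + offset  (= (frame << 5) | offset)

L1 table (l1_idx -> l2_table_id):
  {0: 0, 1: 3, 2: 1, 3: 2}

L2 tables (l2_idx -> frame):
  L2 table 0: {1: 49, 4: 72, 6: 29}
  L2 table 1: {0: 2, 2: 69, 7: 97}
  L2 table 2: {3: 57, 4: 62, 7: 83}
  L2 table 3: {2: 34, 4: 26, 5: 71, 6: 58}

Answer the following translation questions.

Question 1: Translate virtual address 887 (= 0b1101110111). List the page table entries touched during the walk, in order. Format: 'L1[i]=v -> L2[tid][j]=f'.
Answer: L1[3]=2 -> L2[2][3]=57

Derivation:
vaddr = 887 = 0b1101110111
Split: l1_idx=3, l2_idx=3, offset=23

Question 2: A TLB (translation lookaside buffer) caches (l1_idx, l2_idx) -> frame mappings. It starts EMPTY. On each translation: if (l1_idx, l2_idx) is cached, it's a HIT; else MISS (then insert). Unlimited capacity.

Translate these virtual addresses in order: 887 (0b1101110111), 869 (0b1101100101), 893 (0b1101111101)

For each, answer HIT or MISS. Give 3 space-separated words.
Answer: MISS HIT HIT

Derivation:
vaddr=887: (3,3) not in TLB -> MISS, insert
vaddr=869: (3,3) in TLB -> HIT
vaddr=893: (3,3) in TLB -> HIT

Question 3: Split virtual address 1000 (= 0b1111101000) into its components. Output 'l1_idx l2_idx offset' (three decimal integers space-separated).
vaddr = 1000 = 0b1111101000
  top 2 bits -> l1_idx = 3
  next 3 bits -> l2_idx = 7
  bottom 5 bits -> offset = 8

Answer: 3 7 8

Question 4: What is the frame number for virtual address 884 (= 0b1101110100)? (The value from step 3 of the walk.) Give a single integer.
vaddr = 884: l1_idx=3, l2_idx=3
L1[3] = 2; L2[2][3] = 57

Answer: 57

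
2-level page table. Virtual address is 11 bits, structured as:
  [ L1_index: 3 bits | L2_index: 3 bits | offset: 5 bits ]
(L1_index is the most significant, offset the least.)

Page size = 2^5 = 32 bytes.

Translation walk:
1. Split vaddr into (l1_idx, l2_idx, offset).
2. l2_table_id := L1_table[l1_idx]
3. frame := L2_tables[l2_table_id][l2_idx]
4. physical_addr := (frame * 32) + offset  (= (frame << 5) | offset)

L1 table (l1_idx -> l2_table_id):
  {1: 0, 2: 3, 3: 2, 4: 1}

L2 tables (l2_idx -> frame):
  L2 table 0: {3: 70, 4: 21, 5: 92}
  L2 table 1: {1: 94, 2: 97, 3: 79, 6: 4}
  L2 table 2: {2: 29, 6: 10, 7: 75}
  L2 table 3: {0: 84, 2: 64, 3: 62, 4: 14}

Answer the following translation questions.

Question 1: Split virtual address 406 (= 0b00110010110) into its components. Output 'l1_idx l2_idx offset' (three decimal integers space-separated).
Answer: 1 4 22

Derivation:
vaddr = 406 = 0b00110010110
  top 3 bits -> l1_idx = 1
  next 3 bits -> l2_idx = 4
  bottom 5 bits -> offset = 22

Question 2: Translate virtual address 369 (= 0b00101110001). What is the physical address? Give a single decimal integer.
Answer: 2257

Derivation:
vaddr = 369 = 0b00101110001
Split: l1_idx=1, l2_idx=3, offset=17
L1[1] = 0
L2[0][3] = 70
paddr = 70 * 32 + 17 = 2257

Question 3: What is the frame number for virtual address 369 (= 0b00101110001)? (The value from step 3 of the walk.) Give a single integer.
vaddr = 369: l1_idx=1, l2_idx=3
L1[1] = 0; L2[0][3] = 70

Answer: 70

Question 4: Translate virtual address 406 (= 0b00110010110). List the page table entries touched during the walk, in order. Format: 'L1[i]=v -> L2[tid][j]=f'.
Answer: L1[1]=0 -> L2[0][4]=21

Derivation:
vaddr = 406 = 0b00110010110
Split: l1_idx=1, l2_idx=4, offset=22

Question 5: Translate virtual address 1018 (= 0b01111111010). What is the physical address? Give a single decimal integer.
vaddr = 1018 = 0b01111111010
Split: l1_idx=3, l2_idx=7, offset=26
L1[3] = 2
L2[2][7] = 75
paddr = 75 * 32 + 26 = 2426

Answer: 2426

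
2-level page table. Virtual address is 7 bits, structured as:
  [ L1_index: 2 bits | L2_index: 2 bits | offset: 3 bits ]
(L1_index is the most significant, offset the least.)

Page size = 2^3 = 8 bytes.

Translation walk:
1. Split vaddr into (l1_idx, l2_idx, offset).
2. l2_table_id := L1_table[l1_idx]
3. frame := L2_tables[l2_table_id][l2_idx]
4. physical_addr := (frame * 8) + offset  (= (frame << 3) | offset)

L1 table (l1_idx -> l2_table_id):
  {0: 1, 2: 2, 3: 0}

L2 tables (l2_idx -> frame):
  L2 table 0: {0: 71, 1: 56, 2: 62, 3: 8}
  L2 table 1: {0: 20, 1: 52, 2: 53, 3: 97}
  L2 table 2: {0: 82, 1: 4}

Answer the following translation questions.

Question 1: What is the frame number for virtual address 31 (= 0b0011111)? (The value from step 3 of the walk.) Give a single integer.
vaddr = 31: l1_idx=0, l2_idx=3
L1[0] = 1; L2[1][3] = 97

Answer: 97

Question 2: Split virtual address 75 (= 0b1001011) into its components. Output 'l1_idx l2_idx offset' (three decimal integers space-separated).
Answer: 2 1 3

Derivation:
vaddr = 75 = 0b1001011
  top 2 bits -> l1_idx = 2
  next 2 bits -> l2_idx = 1
  bottom 3 bits -> offset = 3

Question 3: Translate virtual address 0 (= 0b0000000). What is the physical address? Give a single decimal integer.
Answer: 160

Derivation:
vaddr = 0 = 0b0000000
Split: l1_idx=0, l2_idx=0, offset=0
L1[0] = 1
L2[1][0] = 20
paddr = 20 * 8 + 0 = 160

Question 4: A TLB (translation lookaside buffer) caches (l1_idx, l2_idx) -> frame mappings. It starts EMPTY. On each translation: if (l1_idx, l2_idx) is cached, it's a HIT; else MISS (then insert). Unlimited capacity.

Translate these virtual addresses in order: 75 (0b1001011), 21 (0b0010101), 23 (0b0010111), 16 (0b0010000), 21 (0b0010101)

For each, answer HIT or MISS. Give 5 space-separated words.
Answer: MISS MISS HIT HIT HIT

Derivation:
vaddr=75: (2,1) not in TLB -> MISS, insert
vaddr=21: (0,2) not in TLB -> MISS, insert
vaddr=23: (0,2) in TLB -> HIT
vaddr=16: (0,2) in TLB -> HIT
vaddr=21: (0,2) in TLB -> HIT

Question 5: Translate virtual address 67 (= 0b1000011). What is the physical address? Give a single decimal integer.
vaddr = 67 = 0b1000011
Split: l1_idx=2, l2_idx=0, offset=3
L1[2] = 2
L2[2][0] = 82
paddr = 82 * 8 + 3 = 659

Answer: 659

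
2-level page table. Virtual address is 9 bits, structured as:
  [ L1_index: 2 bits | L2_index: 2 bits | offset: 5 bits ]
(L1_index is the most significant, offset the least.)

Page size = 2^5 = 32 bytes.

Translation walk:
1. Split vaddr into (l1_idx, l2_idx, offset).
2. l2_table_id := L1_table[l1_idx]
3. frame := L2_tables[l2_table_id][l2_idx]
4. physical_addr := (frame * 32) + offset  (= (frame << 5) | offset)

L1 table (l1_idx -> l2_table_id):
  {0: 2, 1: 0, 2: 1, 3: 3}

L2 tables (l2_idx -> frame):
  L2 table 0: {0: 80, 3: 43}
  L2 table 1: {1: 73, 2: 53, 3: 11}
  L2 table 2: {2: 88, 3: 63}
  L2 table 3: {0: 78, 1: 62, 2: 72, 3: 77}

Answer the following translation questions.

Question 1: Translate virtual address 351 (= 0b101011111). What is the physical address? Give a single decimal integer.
Answer: 1727

Derivation:
vaddr = 351 = 0b101011111
Split: l1_idx=2, l2_idx=2, offset=31
L1[2] = 1
L2[1][2] = 53
paddr = 53 * 32 + 31 = 1727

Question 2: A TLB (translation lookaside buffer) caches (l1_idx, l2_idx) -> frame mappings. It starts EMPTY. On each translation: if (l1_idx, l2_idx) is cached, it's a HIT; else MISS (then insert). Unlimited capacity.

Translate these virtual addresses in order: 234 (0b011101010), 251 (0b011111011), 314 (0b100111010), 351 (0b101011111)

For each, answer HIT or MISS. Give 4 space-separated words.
Answer: MISS HIT MISS MISS

Derivation:
vaddr=234: (1,3) not in TLB -> MISS, insert
vaddr=251: (1,3) in TLB -> HIT
vaddr=314: (2,1) not in TLB -> MISS, insert
vaddr=351: (2,2) not in TLB -> MISS, insert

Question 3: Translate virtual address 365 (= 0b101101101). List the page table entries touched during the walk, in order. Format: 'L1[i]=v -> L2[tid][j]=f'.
Answer: L1[2]=1 -> L2[1][3]=11

Derivation:
vaddr = 365 = 0b101101101
Split: l1_idx=2, l2_idx=3, offset=13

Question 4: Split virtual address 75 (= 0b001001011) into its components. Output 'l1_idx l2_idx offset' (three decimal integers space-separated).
vaddr = 75 = 0b001001011
  top 2 bits -> l1_idx = 0
  next 2 bits -> l2_idx = 2
  bottom 5 bits -> offset = 11

Answer: 0 2 11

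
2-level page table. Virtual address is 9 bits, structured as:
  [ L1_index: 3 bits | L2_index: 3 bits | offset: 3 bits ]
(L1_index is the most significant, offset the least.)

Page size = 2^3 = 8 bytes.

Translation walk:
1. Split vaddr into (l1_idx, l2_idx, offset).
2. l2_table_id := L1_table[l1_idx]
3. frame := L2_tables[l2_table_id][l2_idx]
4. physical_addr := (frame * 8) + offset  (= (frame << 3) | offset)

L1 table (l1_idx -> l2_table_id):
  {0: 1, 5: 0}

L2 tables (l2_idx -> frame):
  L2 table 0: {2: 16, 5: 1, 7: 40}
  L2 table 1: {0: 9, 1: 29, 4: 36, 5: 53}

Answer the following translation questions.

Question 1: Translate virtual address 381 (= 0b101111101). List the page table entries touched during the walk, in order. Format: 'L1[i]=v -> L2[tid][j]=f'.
vaddr = 381 = 0b101111101
Split: l1_idx=5, l2_idx=7, offset=5

Answer: L1[5]=0 -> L2[0][7]=40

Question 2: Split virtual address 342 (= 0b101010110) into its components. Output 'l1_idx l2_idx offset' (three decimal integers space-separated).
Answer: 5 2 6

Derivation:
vaddr = 342 = 0b101010110
  top 3 bits -> l1_idx = 5
  next 3 bits -> l2_idx = 2
  bottom 3 bits -> offset = 6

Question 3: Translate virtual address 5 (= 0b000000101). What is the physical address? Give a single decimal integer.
Answer: 77

Derivation:
vaddr = 5 = 0b000000101
Split: l1_idx=0, l2_idx=0, offset=5
L1[0] = 1
L2[1][0] = 9
paddr = 9 * 8 + 5 = 77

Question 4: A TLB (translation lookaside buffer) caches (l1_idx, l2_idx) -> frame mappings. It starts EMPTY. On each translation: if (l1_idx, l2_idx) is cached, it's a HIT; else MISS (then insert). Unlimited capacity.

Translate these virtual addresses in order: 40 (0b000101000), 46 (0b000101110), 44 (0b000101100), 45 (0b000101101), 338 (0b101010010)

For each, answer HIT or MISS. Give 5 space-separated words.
Answer: MISS HIT HIT HIT MISS

Derivation:
vaddr=40: (0,5) not in TLB -> MISS, insert
vaddr=46: (0,5) in TLB -> HIT
vaddr=44: (0,5) in TLB -> HIT
vaddr=45: (0,5) in TLB -> HIT
vaddr=338: (5,2) not in TLB -> MISS, insert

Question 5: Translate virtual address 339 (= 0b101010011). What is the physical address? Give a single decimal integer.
vaddr = 339 = 0b101010011
Split: l1_idx=5, l2_idx=2, offset=3
L1[5] = 0
L2[0][2] = 16
paddr = 16 * 8 + 3 = 131

Answer: 131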